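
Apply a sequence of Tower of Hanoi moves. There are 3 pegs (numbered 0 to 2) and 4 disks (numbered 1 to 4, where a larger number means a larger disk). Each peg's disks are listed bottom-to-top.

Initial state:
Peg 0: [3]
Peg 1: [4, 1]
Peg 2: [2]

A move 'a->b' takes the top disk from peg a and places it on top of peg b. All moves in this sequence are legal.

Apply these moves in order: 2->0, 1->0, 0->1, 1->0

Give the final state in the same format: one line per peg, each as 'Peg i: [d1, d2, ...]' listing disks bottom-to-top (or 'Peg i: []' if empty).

Answer: Peg 0: [3, 2, 1]
Peg 1: [4]
Peg 2: []

Derivation:
After move 1 (2->0):
Peg 0: [3, 2]
Peg 1: [4, 1]
Peg 2: []

After move 2 (1->0):
Peg 0: [3, 2, 1]
Peg 1: [4]
Peg 2: []

After move 3 (0->1):
Peg 0: [3, 2]
Peg 1: [4, 1]
Peg 2: []

After move 4 (1->0):
Peg 0: [3, 2, 1]
Peg 1: [4]
Peg 2: []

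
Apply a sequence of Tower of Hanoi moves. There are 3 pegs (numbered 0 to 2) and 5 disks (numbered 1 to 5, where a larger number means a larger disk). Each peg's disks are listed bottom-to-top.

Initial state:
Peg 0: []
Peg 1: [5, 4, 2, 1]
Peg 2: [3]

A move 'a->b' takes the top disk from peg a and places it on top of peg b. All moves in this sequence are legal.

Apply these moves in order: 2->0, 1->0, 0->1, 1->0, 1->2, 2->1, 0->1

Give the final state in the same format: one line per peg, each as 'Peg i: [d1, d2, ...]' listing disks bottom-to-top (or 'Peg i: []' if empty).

After move 1 (2->0):
Peg 0: [3]
Peg 1: [5, 4, 2, 1]
Peg 2: []

After move 2 (1->0):
Peg 0: [3, 1]
Peg 1: [5, 4, 2]
Peg 2: []

After move 3 (0->1):
Peg 0: [3]
Peg 1: [5, 4, 2, 1]
Peg 2: []

After move 4 (1->0):
Peg 0: [3, 1]
Peg 1: [5, 4, 2]
Peg 2: []

After move 5 (1->2):
Peg 0: [3, 1]
Peg 1: [5, 4]
Peg 2: [2]

After move 6 (2->1):
Peg 0: [3, 1]
Peg 1: [5, 4, 2]
Peg 2: []

After move 7 (0->1):
Peg 0: [3]
Peg 1: [5, 4, 2, 1]
Peg 2: []

Answer: Peg 0: [3]
Peg 1: [5, 4, 2, 1]
Peg 2: []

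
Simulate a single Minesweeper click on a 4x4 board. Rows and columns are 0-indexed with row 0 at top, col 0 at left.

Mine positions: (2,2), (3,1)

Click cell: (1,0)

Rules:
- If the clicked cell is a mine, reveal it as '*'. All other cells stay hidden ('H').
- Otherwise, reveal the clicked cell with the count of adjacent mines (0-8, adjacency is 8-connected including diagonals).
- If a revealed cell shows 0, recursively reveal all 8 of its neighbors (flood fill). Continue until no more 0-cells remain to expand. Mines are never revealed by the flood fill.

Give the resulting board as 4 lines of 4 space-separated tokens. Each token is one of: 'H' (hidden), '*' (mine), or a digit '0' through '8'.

0 0 0 0
0 1 1 1
1 2 H H
H H H H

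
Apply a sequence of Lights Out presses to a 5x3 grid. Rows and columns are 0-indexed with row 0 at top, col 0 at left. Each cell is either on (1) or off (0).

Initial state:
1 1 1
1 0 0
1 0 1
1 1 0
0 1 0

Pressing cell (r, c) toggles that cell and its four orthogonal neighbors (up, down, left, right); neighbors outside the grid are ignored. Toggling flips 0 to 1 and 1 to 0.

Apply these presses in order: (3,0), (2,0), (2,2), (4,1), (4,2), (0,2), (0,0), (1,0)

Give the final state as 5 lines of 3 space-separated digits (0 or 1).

Answer: 1 1 0
0 1 0
0 0 0
1 1 0
0 1 0

Derivation:
After press 1 at (3,0):
1 1 1
1 0 0
0 0 1
0 0 0
1 1 0

After press 2 at (2,0):
1 1 1
0 0 0
1 1 1
1 0 0
1 1 0

After press 3 at (2,2):
1 1 1
0 0 1
1 0 0
1 0 1
1 1 0

After press 4 at (4,1):
1 1 1
0 0 1
1 0 0
1 1 1
0 0 1

After press 5 at (4,2):
1 1 1
0 0 1
1 0 0
1 1 0
0 1 0

After press 6 at (0,2):
1 0 0
0 0 0
1 0 0
1 1 0
0 1 0

After press 7 at (0,0):
0 1 0
1 0 0
1 0 0
1 1 0
0 1 0

After press 8 at (1,0):
1 1 0
0 1 0
0 0 0
1 1 0
0 1 0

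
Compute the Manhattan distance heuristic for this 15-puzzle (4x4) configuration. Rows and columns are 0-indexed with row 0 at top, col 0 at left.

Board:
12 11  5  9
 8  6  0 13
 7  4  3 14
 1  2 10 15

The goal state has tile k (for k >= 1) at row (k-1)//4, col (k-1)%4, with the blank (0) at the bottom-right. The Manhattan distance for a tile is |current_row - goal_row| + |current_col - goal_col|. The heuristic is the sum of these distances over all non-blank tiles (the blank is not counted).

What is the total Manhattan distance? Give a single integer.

Tile 12: at (0,0), goal (2,3), distance |0-2|+|0-3| = 5
Tile 11: at (0,1), goal (2,2), distance |0-2|+|1-2| = 3
Tile 5: at (0,2), goal (1,0), distance |0-1|+|2-0| = 3
Tile 9: at (0,3), goal (2,0), distance |0-2|+|3-0| = 5
Tile 8: at (1,0), goal (1,3), distance |1-1|+|0-3| = 3
Tile 6: at (1,1), goal (1,1), distance |1-1|+|1-1| = 0
Tile 13: at (1,3), goal (3,0), distance |1-3|+|3-0| = 5
Tile 7: at (2,0), goal (1,2), distance |2-1|+|0-2| = 3
Tile 4: at (2,1), goal (0,3), distance |2-0|+|1-3| = 4
Tile 3: at (2,2), goal (0,2), distance |2-0|+|2-2| = 2
Tile 14: at (2,3), goal (3,1), distance |2-3|+|3-1| = 3
Tile 1: at (3,0), goal (0,0), distance |3-0|+|0-0| = 3
Tile 2: at (3,1), goal (0,1), distance |3-0|+|1-1| = 3
Tile 10: at (3,2), goal (2,1), distance |3-2|+|2-1| = 2
Tile 15: at (3,3), goal (3,2), distance |3-3|+|3-2| = 1
Sum: 5 + 3 + 3 + 5 + 3 + 0 + 5 + 3 + 4 + 2 + 3 + 3 + 3 + 2 + 1 = 45

Answer: 45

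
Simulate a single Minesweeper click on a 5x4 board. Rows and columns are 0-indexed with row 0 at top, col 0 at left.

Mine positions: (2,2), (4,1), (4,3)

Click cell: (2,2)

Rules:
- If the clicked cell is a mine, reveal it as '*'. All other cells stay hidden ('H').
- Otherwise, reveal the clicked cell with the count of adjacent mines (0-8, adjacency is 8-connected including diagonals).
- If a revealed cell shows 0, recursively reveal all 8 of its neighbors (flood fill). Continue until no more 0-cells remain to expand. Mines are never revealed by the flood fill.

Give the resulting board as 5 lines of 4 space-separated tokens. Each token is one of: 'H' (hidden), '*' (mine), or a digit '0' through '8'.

H H H H
H H H H
H H * H
H H H H
H H H H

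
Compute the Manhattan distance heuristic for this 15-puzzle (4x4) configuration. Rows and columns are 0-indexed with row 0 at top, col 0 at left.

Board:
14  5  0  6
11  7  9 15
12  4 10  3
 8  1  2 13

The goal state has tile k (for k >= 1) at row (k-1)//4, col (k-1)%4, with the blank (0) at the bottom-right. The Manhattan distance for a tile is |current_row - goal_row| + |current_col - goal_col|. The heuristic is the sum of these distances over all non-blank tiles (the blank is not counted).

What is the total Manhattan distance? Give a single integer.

Tile 14: at (0,0), goal (3,1), distance |0-3|+|0-1| = 4
Tile 5: at (0,1), goal (1,0), distance |0-1|+|1-0| = 2
Tile 6: at (0,3), goal (1,1), distance |0-1|+|3-1| = 3
Tile 11: at (1,0), goal (2,2), distance |1-2|+|0-2| = 3
Tile 7: at (1,1), goal (1,2), distance |1-1|+|1-2| = 1
Tile 9: at (1,2), goal (2,0), distance |1-2|+|2-0| = 3
Tile 15: at (1,3), goal (3,2), distance |1-3|+|3-2| = 3
Tile 12: at (2,0), goal (2,3), distance |2-2|+|0-3| = 3
Tile 4: at (2,1), goal (0,3), distance |2-0|+|1-3| = 4
Tile 10: at (2,2), goal (2,1), distance |2-2|+|2-1| = 1
Tile 3: at (2,3), goal (0,2), distance |2-0|+|3-2| = 3
Tile 8: at (3,0), goal (1,3), distance |3-1|+|0-3| = 5
Tile 1: at (3,1), goal (0,0), distance |3-0|+|1-0| = 4
Tile 2: at (3,2), goal (0,1), distance |3-0|+|2-1| = 4
Tile 13: at (3,3), goal (3,0), distance |3-3|+|3-0| = 3
Sum: 4 + 2 + 3 + 3 + 1 + 3 + 3 + 3 + 4 + 1 + 3 + 5 + 4 + 4 + 3 = 46

Answer: 46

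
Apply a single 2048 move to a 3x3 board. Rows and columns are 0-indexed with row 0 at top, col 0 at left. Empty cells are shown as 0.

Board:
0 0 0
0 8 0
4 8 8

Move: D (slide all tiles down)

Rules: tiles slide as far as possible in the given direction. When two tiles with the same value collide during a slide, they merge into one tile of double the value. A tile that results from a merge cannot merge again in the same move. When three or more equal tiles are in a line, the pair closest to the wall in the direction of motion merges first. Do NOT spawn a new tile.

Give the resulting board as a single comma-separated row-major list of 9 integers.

Answer: 0, 0, 0, 0, 0, 0, 4, 16, 8

Derivation:
Slide down:
col 0: [0, 0, 4] -> [0, 0, 4]
col 1: [0, 8, 8] -> [0, 0, 16]
col 2: [0, 0, 8] -> [0, 0, 8]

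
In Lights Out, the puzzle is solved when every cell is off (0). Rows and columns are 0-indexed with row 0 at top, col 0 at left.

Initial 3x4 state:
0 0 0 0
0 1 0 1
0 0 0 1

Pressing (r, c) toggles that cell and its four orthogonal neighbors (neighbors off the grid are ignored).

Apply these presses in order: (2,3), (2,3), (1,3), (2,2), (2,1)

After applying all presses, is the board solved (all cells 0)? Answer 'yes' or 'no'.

Answer: no

Derivation:
After press 1 at (2,3):
0 0 0 0
0 1 0 0
0 0 1 0

After press 2 at (2,3):
0 0 0 0
0 1 0 1
0 0 0 1

After press 3 at (1,3):
0 0 0 1
0 1 1 0
0 0 0 0

After press 4 at (2,2):
0 0 0 1
0 1 0 0
0 1 1 1

After press 5 at (2,1):
0 0 0 1
0 0 0 0
1 0 0 1

Lights still on: 3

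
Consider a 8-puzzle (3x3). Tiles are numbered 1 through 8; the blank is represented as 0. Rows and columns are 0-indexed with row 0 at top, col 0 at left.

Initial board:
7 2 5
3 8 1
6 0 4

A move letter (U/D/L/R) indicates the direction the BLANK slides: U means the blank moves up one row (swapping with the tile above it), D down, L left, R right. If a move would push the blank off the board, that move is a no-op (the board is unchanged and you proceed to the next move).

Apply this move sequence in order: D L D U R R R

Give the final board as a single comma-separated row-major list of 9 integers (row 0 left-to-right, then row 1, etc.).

Answer: 7, 2, 5, 8, 1, 0, 3, 6, 4

Derivation:
After move 1 (D):
7 2 5
3 8 1
6 0 4

After move 2 (L):
7 2 5
3 8 1
0 6 4

After move 3 (D):
7 2 5
3 8 1
0 6 4

After move 4 (U):
7 2 5
0 8 1
3 6 4

After move 5 (R):
7 2 5
8 0 1
3 6 4

After move 6 (R):
7 2 5
8 1 0
3 6 4

After move 7 (R):
7 2 5
8 1 0
3 6 4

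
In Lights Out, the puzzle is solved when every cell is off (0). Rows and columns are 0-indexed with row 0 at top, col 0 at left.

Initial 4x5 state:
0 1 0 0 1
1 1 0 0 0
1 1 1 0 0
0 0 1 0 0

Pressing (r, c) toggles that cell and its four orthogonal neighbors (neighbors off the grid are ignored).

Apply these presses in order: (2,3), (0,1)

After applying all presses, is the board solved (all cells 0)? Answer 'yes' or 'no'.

After press 1 at (2,3):
0 1 0 0 1
1 1 0 1 0
1 1 0 1 1
0 0 1 1 0

After press 2 at (0,1):
1 0 1 0 1
1 0 0 1 0
1 1 0 1 1
0 0 1 1 0

Lights still on: 11

Answer: no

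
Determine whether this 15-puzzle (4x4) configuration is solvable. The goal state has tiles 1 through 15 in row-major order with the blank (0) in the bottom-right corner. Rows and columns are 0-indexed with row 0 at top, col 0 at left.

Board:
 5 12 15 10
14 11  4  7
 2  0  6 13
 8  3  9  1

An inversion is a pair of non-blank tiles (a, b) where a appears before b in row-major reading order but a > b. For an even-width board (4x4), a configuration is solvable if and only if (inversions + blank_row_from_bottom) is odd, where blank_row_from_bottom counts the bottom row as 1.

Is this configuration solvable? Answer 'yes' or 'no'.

Inversions: 70
Blank is in row 2 (0-indexed from top), which is row 2 counting from the bottom (bottom = 1).
70 + 2 = 72, which is even, so the puzzle is not solvable.

Answer: no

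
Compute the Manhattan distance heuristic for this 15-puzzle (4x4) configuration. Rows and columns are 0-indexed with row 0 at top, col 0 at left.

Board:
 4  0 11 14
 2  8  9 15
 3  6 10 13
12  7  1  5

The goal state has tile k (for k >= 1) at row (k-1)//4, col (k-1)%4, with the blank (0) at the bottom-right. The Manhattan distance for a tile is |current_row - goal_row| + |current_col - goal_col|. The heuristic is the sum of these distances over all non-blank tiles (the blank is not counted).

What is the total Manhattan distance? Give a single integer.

Tile 4: at (0,0), goal (0,3), distance |0-0|+|0-3| = 3
Tile 11: at (0,2), goal (2,2), distance |0-2|+|2-2| = 2
Tile 14: at (0,3), goal (3,1), distance |0-3|+|3-1| = 5
Tile 2: at (1,0), goal (0,1), distance |1-0|+|0-1| = 2
Tile 8: at (1,1), goal (1,3), distance |1-1|+|1-3| = 2
Tile 9: at (1,2), goal (2,0), distance |1-2|+|2-0| = 3
Tile 15: at (1,3), goal (3,2), distance |1-3|+|3-2| = 3
Tile 3: at (2,0), goal (0,2), distance |2-0|+|0-2| = 4
Tile 6: at (2,1), goal (1,1), distance |2-1|+|1-1| = 1
Tile 10: at (2,2), goal (2,1), distance |2-2|+|2-1| = 1
Tile 13: at (2,3), goal (3,0), distance |2-3|+|3-0| = 4
Tile 12: at (3,0), goal (2,3), distance |3-2|+|0-3| = 4
Tile 7: at (3,1), goal (1,2), distance |3-1|+|1-2| = 3
Tile 1: at (3,2), goal (0,0), distance |3-0|+|2-0| = 5
Tile 5: at (3,3), goal (1,0), distance |3-1|+|3-0| = 5
Sum: 3 + 2 + 5 + 2 + 2 + 3 + 3 + 4 + 1 + 1 + 4 + 4 + 3 + 5 + 5 = 47

Answer: 47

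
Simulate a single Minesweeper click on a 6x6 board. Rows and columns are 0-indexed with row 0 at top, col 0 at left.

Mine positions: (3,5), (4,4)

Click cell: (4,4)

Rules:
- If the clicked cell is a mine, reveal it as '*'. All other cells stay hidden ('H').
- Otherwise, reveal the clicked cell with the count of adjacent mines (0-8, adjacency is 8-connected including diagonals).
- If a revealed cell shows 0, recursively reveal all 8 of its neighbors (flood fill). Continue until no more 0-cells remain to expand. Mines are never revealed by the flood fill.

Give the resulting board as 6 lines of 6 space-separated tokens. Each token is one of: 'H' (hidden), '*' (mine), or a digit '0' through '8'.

H H H H H H
H H H H H H
H H H H H H
H H H H H H
H H H H * H
H H H H H H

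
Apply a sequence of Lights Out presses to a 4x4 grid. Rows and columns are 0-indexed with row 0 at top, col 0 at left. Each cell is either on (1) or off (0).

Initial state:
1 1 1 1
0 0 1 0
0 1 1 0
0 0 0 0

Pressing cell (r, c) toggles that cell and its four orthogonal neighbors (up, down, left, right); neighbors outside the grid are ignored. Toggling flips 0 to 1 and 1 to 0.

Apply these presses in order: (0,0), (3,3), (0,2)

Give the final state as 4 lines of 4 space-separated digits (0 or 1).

After press 1 at (0,0):
0 0 1 1
1 0 1 0
0 1 1 0
0 0 0 0

After press 2 at (3,3):
0 0 1 1
1 0 1 0
0 1 1 1
0 0 1 1

After press 3 at (0,2):
0 1 0 0
1 0 0 0
0 1 1 1
0 0 1 1

Answer: 0 1 0 0
1 0 0 0
0 1 1 1
0 0 1 1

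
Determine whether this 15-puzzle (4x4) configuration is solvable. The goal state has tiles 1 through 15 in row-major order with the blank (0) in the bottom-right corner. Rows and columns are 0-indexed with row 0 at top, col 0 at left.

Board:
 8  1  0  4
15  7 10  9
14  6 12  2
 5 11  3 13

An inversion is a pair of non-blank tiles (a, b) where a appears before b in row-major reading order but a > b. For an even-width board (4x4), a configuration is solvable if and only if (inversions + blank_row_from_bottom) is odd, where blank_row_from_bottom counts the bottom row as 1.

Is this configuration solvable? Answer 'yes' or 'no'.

Answer: yes

Derivation:
Inversions: 49
Blank is in row 0 (0-indexed from top), which is row 4 counting from the bottom (bottom = 1).
49 + 4 = 53, which is odd, so the puzzle is solvable.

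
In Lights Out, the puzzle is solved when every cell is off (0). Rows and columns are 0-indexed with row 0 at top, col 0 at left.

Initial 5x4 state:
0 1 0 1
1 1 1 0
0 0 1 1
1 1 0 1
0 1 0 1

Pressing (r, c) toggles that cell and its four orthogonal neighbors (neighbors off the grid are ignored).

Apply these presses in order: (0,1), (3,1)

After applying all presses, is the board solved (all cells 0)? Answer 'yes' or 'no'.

Answer: no

Derivation:
After press 1 at (0,1):
1 0 1 1
1 0 1 0
0 0 1 1
1 1 0 1
0 1 0 1

After press 2 at (3,1):
1 0 1 1
1 0 1 0
0 1 1 1
0 0 1 1
0 0 0 1

Lights still on: 11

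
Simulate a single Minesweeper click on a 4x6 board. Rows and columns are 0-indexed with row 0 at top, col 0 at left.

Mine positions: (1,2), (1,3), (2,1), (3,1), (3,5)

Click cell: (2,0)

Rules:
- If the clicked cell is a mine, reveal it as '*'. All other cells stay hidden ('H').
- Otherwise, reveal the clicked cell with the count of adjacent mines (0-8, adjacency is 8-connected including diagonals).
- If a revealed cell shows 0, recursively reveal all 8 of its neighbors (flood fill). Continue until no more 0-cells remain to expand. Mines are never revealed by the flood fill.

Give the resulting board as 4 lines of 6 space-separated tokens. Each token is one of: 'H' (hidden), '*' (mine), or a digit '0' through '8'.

H H H H H H
H H H H H H
2 H H H H H
H H H H H H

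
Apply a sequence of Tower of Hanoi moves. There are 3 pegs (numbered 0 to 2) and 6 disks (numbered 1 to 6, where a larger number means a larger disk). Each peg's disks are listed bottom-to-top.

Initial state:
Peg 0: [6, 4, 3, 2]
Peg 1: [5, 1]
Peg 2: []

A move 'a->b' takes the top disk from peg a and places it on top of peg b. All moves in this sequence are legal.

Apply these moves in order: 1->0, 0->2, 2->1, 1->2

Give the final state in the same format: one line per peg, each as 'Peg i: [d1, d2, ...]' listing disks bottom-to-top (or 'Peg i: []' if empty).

After move 1 (1->0):
Peg 0: [6, 4, 3, 2, 1]
Peg 1: [5]
Peg 2: []

After move 2 (0->2):
Peg 0: [6, 4, 3, 2]
Peg 1: [5]
Peg 2: [1]

After move 3 (2->1):
Peg 0: [6, 4, 3, 2]
Peg 1: [5, 1]
Peg 2: []

After move 4 (1->2):
Peg 0: [6, 4, 3, 2]
Peg 1: [5]
Peg 2: [1]

Answer: Peg 0: [6, 4, 3, 2]
Peg 1: [5]
Peg 2: [1]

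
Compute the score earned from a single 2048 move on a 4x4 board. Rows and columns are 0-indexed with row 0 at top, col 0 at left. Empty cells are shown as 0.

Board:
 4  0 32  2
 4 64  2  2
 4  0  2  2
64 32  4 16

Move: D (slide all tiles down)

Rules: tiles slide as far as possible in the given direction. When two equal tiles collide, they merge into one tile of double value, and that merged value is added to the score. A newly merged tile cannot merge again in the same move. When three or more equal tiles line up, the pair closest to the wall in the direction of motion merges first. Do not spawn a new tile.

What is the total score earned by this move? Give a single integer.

Answer: 16

Derivation:
Slide down:
col 0: [4, 4, 4, 64] -> [0, 4, 8, 64]  score +8 (running 8)
col 1: [0, 64, 0, 32] -> [0, 0, 64, 32]  score +0 (running 8)
col 2: [32, 2, 2, 4] -> [0, 32, 4, 4]  score +4 (running 12)
col 3: [2, 2, 2, 16] -> [0, 2, 4, 16]  score +4 (running 16)
Board after move:
 0  0  0  0
 4  0 32  2
 8 64  4  4
64 32  4 16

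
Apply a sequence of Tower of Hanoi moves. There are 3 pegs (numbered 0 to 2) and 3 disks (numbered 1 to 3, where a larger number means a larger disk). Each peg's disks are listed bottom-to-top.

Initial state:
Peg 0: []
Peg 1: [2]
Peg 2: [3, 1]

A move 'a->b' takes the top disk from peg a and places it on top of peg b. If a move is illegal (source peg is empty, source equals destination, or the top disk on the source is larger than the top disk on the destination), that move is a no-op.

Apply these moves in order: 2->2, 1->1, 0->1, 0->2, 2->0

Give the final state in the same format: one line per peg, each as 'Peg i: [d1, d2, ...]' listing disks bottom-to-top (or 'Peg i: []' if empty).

After move 1 (2->2):
Peg 0: []
Peg 1: [2]
Peg 2: [3, 1]

After move 2 (1->1):
Peg 0: []
Peg 1: [2]
Peg 2: [3, 1]

After move 3 (0->1):
Peg 0: []
Peg 1: [2]
Peg 2: [3, 1]

After move 4 (0->2):
Peg 0: []
Peg 1: [2]
Peg 2: [3, 1]

After move 5 (2->0):
Peg 0: [1]
Peg 1: [2]
Peg 2: [3]

Answer: Peg 0: [1]
Peg 1: [2]
Peg 2: [3]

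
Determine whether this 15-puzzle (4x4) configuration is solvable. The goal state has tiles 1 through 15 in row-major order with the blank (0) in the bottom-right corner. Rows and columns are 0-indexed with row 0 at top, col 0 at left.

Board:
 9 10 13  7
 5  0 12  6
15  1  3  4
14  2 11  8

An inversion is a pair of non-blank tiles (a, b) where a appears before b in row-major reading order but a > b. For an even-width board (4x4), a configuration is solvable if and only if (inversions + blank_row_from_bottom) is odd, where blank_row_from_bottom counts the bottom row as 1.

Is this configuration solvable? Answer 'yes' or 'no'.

Answer: yes

Derivation:
Inversions: 60
Blank is in row 1 (0-indexed from top), which is row 3 counting from the bottom (bottom = 1).
60 + 3 = 63, which is odd, so the puzzle is solvable.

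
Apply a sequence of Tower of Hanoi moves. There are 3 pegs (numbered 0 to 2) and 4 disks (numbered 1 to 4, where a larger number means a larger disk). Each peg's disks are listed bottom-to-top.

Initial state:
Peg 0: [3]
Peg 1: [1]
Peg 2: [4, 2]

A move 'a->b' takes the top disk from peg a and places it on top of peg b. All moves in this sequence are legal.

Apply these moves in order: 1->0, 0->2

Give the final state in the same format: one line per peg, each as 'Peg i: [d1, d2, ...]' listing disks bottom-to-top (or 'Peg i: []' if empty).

Answer: Peg 0: [3]
Peg 1: []
Peg 2: [4, 2, 1]

Derivation:
After move 1 (1->0):
Peg 0: [3, 1]
Peg 1: []
Peg 2: [4, 2]

After move 2 (0->2):
Peg 0: [3]
Peg 1: []
Peg 2: [4, 2, 1]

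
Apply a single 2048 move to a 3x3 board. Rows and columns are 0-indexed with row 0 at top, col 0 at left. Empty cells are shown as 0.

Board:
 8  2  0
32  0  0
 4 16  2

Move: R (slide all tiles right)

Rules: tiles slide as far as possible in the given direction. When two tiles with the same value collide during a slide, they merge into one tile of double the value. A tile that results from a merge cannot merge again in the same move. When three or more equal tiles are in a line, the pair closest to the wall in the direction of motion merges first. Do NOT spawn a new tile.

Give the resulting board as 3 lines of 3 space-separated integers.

Slide right:
row 0: [8, 2, 0] -> [0, 8, 2]
row 1: [32, 0, 0] -> [0, 0, 32]
row 2: [4, 16, 2] -> [4, 16, 2]

Answer:  0  8  2
 0  0 32
 4 16  2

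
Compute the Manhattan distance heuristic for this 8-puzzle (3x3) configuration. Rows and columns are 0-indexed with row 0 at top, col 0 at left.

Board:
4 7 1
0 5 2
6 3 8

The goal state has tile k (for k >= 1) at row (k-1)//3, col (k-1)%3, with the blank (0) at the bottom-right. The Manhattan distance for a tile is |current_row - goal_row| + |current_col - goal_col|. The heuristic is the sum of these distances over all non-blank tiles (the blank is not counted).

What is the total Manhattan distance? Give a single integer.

Answer: 15

Derivation:
Tile 4: at (0,0), goal (1,0), distance |0-1|+|0-0| = 1
Tile 7: at (0,1), goal (2,0), distance |0-2|+|1-0| = 3
Tile 1: at (0,2), goal (0,0), distance |0-0|+|2-0| = 2
Tile 5: at (1,1), goal (1,1), distance |1-1|+|1-1| = 0
Tile 2: at (1,2), goal (0,1), distance |1-0|+|2-1| = 2
Tile 6: at (2,0), goal (1,2), distance |2-1|+|0-2| = 3
Tile 3: at (2,1), goal (0,2), distance |2-0|+|1-2| = 3
Tile 8: at (2,2), goal (2,1), distance |2-2|+|2-1| = 1
Sum: 1 + 3 + 2 + 0 + 2 + 3 + 3 + 1 = 15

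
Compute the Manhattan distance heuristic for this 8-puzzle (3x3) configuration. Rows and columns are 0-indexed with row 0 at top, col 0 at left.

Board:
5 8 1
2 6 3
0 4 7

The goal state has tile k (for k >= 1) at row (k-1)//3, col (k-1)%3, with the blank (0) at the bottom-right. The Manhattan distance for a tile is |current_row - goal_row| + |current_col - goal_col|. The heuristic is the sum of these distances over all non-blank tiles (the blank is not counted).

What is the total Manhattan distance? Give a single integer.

Answer: 14

Derivation:
Tile 5: (0,0)->(1,1) = 2
Tile 8: (0,1)->(2,1) = 2
Tile 1: (0,2)->(0,0) = 2
Tile 2: (1,0)->(0,1) = 2
Tile 6: (1,1)->(1,2) = 1
Tile 3: (1,2)->(0,2) = 1
Tile 4: (2,1)->(1,0) = 2
Tile 7: (2,2)->(2,0) = 2
Sum: 2 + 2 + 2 + 2 + 1 + 1 + 2 + 2 = 14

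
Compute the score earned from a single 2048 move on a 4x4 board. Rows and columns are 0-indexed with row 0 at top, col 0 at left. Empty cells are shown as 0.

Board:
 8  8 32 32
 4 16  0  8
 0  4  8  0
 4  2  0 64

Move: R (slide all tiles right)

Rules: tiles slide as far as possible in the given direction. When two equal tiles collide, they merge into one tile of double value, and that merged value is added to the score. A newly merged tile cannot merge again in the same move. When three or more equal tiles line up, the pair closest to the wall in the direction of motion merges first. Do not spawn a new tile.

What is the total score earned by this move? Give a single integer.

Answer: 80

Derivation:
Slide right:
row 0: [8, 8, 32, 32] -> [0, 0, 16, 64]  score +80 (running 80)
row 1: [4, 16, 0, 8] -> [0, 4, 16, 8]  score +0 (running 80)
row 2: [0, 4, 8, 0] -> [0, 0, 4, 8]  score +0 (running 80)
row 3: [4, 2, 0, 64] -> [0, 4, 2, 64]  score +0 (running 80)
Board after move:
 0  0 16 64
 0  4 16  8
 0  0  4  8
 0  4  2 64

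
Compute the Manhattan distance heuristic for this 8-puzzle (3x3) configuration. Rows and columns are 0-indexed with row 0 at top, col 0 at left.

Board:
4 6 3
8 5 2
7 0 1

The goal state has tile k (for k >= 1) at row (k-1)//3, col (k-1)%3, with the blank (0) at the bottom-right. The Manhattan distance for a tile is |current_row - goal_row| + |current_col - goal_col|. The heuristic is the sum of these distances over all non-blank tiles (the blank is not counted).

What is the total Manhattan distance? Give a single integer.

Tile 4: at (0,0), goal (1,0), distance |0-1|+|0-0| = 1
Tile 6: at (0,1), goal (1,2), distance |0-1|+|1-2| = 2
Tile 3: at (0,2), goal (0,2), distance |0-0|+|2-2| = 0
Tile 8: at (1,0), goal (2,1), distance |1-2|+|0-1| = 2
Tile 5: at (1,1), goal (1,1), distance |1-1|+|1-1| = 0
Tile 2: at (1,2), goal (0,1), distance |1-0|+|2-1| = 2
Tile 7: at (2,0), goal (2,0), distance |2-2|+|0-0| = 0
Tile 1: at (2,2), goal (0,0), distance |2-0|+|2-0| = 4
Sum: 1 + 2 + 0 + 2 + 0 + 2 + 0 + 4 = 11

Answer: 11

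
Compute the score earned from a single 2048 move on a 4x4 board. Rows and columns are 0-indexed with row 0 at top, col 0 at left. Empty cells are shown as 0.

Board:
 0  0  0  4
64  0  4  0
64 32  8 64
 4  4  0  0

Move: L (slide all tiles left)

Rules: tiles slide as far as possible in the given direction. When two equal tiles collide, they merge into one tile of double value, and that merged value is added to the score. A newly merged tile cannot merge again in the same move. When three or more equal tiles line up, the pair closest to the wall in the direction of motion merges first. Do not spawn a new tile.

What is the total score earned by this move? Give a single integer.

Answer: 8

Derivation:
Slide left:
row 0: [0, 0, 0, 4] -> [4, 0, 0, 0]  score +0 (running 0)
row 1: [64, 0, 4, 0] -> [64, 4, 0, 0]  score +0 (running 0)
row 2: [64, 32, 8, 64] -> [64, 32, 8, 64]  score +0 (running 0)
row 3: [4, 4, 0, 0] -> [8, 0, 0, 0]  score +8 (running 8)
Board after move:
 4  0  0  0
64  4  0  0
64 32  8 64
 8  0  0  0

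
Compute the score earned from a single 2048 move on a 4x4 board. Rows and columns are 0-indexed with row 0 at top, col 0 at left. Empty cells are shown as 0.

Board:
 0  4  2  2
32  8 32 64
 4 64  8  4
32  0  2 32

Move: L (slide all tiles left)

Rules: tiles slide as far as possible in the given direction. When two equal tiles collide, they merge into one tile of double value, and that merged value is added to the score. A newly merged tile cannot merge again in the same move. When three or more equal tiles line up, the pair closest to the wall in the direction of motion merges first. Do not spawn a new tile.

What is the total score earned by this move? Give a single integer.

Slide left:
row 0: [0, 4, 2, 2] -> [4, 4, 0, 0]  score +4 (running 4)
row 1: [32, 8, 32, 64] -> [32, 8, 32, 64]  score +0 (running 4)
row 2: [4, 64, 8, 4] -> [4, 64, 8, 4]  score +0 (running 4)
row 3: [32, 0, 2, 32] -> [32, 2, 32, 0]  score +0 (running 4)
Board after move:
 4  4  0  0
32  8 32 64
 4 64  8  4
32  2 32  0

Answer: 4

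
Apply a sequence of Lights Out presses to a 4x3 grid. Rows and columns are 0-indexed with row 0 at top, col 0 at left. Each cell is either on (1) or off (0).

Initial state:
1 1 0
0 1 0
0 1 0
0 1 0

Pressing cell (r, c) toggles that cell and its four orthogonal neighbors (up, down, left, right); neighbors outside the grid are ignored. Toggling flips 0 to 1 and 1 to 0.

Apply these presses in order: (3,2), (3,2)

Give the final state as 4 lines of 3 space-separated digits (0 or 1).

Answer: 1 1 0
0 1 0
0 1 0
0 1 0

Derivation:
After press 1 at (3,2):
1 1 0
0 1 0
0 1 1
0 0 1

After press 2 at (3,2):
1 1 0
0 1 0
0 1 0
0 1 0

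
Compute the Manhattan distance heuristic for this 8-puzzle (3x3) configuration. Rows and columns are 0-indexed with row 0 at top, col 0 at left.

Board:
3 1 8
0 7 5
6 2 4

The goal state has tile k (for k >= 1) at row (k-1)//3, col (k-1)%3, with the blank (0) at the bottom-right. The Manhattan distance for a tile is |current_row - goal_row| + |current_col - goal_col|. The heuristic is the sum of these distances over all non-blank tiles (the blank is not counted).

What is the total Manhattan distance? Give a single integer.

Answer: 17

Derivation:
Tile 3: at (0,0), goal (0,2), distance |0-0|+|0-2| = 2
Tile 1: at (0,1), goal (0,0), distance |0-0|+|1-0| = 1
Tile 8: at (0,2), goal (2,1), distance |0-2|+|2-1| = 3
Tile 7: at (1,1), goal (2,0), distance |1-2|+|1-0| = 2
Tile 5: at (1,2), goal (1,1), distance |1-1|+|2-1| = 1
Tile 6: at (2,0), goal (1,2), distance |2-1|+|0-2| = 3
Tile 2: at (2,1), goal (0,1), distance |2-0|+|1-1| = 2
Tile 4: at (2,2), goal (1,0), distance |2-1|+|2-0| = 3
Sum: 2 + 1 + 3 + 2 + 1 + 3 + 2 + 3 = 17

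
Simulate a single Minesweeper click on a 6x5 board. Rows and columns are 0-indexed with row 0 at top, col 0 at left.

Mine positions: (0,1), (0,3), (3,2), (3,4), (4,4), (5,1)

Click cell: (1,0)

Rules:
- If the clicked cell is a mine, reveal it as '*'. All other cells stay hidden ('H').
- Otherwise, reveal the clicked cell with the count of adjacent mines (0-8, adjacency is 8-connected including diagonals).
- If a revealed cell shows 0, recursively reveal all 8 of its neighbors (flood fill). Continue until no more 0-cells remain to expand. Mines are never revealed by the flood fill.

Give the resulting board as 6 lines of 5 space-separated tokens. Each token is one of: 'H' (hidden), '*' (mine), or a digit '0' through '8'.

H H H H H
1 H H H H
H H H H H
H H H H H
H H H H H
H H H H H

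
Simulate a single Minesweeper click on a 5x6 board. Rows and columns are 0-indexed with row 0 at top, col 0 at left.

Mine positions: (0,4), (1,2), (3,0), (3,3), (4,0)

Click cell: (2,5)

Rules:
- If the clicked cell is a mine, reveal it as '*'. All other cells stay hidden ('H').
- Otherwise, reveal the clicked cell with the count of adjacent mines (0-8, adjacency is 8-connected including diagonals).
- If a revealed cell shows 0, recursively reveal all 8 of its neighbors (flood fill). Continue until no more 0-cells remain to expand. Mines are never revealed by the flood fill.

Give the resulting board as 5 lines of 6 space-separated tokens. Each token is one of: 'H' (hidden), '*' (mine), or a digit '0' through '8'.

H H H H H H
H H H H 1 1
H H H H 1 0
H H H H 1 0
H H H H 1 0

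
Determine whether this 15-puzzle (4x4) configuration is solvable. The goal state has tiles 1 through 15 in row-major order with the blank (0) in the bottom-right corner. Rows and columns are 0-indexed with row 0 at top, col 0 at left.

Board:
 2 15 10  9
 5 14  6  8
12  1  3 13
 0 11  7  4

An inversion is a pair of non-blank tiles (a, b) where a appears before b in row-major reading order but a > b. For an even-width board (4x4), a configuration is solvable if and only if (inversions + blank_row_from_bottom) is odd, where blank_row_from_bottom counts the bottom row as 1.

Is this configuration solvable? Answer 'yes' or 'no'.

Inversions: 59
Blank is in row 3 (0-indexed from top), which is row 1 counting from the bottom (bottom = 1).
59 + 1 = 60, which is even, so the puzzle is not solvable.

Answer: no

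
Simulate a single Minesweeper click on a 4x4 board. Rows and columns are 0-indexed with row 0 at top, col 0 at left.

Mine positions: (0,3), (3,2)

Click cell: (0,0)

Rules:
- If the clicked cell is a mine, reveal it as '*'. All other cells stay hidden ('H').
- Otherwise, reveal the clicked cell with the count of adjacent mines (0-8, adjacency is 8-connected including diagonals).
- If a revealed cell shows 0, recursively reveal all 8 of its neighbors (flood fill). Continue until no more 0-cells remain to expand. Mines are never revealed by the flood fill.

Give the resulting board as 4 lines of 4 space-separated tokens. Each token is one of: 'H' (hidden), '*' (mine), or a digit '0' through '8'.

0 0 1 H
0 0 1 H
0 1 1 H
0 1 H H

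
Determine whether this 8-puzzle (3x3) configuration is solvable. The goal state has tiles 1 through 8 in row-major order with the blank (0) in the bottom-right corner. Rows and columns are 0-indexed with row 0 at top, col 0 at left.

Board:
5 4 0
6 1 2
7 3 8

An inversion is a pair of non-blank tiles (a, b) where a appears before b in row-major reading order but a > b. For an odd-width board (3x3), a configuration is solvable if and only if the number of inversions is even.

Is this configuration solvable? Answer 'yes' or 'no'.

Inversions (pairs i<j in row-major order where tile[i] > tile[j] > 0): 11
11 is odd, so the puzzle is not solvable.

Answer: no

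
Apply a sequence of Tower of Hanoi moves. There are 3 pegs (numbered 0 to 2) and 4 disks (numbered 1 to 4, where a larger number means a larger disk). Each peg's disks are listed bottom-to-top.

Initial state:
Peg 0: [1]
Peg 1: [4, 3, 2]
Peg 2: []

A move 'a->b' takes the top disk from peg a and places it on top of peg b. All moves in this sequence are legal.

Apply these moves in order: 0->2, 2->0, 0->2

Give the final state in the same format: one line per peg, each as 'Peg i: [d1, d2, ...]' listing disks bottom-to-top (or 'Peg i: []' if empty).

Answer: Peg 0: []
Peg 1: [4, 3, 2]
Peg 2: [1]

Derivation:
After move 1 (0->2):
Peg 0: []
Peg 1: [4, 3, 2]
Peg 2: [1]

After move 2 (2->0):
Peg 0: [1]
Peg 1: [4, 3, 2]
Peg 2: []

After move 3 (0->2):
Peg 0: []
Peg 1: [4, 3, 2]
Peg 2: [1]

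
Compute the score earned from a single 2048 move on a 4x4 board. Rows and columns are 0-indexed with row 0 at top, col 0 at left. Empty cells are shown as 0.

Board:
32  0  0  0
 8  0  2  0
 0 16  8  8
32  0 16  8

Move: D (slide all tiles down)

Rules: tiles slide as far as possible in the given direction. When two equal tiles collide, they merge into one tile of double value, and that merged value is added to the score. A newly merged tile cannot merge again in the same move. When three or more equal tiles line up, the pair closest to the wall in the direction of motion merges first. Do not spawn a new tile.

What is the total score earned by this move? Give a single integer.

Answer: 16

Derivation:
Slide down:
col 0: [32, 8, 0, 32] -> [0, 32, 8, 32]  score +0 (running 0)
col 1: [0, 0, 16, 0] -> [0, 0, 0, 16]  score +0 (running 0)
col 2: [0, 2, 8, 16] -> [0, 2, 8, 16]  score +0 (running 0)
col 3: [0, 0, 8, 8] -> [0, 0, 0, 16]  score +16 (running 16)
Board after move:
 0  0  0  0
32  0  2  0
 8  0  8  0
32 16 16 16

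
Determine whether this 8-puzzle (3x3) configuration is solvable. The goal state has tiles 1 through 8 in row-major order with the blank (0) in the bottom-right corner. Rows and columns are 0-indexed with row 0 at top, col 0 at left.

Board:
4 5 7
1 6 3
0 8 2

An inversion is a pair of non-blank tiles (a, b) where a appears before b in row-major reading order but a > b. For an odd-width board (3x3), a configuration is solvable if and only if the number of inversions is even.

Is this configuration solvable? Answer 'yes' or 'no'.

Inversions (pairs i<j in row-major order where tile[i] > tile[j] > 0): 14
14 is even, so the puzzle is solvable.

Answer: yes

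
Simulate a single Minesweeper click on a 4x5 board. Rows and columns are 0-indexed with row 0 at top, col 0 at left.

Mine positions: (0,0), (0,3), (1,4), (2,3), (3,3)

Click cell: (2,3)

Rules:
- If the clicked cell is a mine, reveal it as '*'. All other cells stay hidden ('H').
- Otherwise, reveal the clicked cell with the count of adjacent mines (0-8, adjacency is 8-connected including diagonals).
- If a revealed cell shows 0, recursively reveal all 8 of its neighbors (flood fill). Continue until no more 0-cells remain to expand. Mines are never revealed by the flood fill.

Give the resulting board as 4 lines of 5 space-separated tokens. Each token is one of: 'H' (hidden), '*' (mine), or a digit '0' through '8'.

H H H H H
H H H H H
H H H * H
H H H H H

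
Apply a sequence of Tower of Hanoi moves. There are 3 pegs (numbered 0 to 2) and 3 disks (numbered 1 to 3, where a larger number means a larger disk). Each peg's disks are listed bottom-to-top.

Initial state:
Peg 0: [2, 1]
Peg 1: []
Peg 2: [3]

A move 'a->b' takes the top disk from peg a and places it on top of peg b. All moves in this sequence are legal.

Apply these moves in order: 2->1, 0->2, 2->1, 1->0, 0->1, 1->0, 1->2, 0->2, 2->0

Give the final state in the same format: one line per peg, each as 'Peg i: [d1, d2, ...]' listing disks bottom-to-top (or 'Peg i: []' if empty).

After move 1 (2->1):
Peg 0: [2, 1]
Peg 1: [3]
Peg 2: []

After move 2 (0->2):
Peg 0: [2]
Peg 1: [3]
Peg 2: [1]

After move 3 (2->1):
Peg 0: [2]
Peg 1: [3, 1]
Peg 2: []

After move 4 (1->0):
Peg 0: [2, 1]
Peg 1: [3]
Peg 2: []

After move 5 (0->1):
Peg 0: [2]
Peg 1: [3, 1]
Peg 2: []

After move 6 (1->0):
Peg 0: [2, 1]
Peg 1: [3]
Peg 2: []

After move 7 (1->2):
Peg 0: [2, 1]
Peg 1: []
Peg 2: [3]

After move 8 (0->2):
Peg 0: [2]
Peg 1: []
Peg 2: [3, 1]

After move 9 (2->0):
Peg 0: [2, 1]
Peg 1: []
Peg 2: [3]

Answer: Peg 0: [2, 1]
Peg 1: []
Peg 2: [3]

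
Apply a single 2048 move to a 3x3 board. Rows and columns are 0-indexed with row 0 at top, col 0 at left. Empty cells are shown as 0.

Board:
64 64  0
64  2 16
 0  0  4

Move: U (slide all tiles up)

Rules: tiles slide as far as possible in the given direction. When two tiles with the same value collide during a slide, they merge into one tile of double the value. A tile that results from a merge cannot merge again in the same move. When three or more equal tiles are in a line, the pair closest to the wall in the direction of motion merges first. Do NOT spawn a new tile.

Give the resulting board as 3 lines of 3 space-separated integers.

Answer: 128  64  16
  0   2   4
  0   0   0

Derivation:
Slide up:
col 0: [64, 64, 0] -> [128, 0, 0]
col 1: [64, 2, 0] -> [64, 2, 0]
col 2: [0, 16, 4] -> [16, 4, 0]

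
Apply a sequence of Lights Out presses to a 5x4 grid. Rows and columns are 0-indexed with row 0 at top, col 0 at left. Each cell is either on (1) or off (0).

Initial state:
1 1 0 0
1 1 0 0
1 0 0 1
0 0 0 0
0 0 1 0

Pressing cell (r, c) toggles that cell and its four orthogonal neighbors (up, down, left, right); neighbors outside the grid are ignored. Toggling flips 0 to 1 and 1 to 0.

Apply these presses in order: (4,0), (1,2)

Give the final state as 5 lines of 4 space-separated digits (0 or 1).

After press 1 at (4,0):
1 1 0 0
1 1 0 0
1 0 0 1
1 0 0 0
1 1 1 0

After press 2 at (1,2):
1 1 1 0
1 0 1 1
1 0 1 1
1 0 0 0
1 1 1 0

Answer: 1 1 1 0
1 0 1 1
1 0 1 1
1 0 0 0
1 1 1 0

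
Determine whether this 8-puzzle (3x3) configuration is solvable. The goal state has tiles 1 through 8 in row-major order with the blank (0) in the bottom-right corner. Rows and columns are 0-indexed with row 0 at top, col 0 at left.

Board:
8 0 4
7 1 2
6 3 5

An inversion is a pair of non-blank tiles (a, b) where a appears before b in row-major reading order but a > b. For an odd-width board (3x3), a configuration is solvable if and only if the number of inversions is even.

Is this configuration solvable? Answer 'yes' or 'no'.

Inversions (pairs i<j in row-major order where tile[i] > tile[j] > 0): 17
17 is odd, so the puzzle is not solvable.

Answer: no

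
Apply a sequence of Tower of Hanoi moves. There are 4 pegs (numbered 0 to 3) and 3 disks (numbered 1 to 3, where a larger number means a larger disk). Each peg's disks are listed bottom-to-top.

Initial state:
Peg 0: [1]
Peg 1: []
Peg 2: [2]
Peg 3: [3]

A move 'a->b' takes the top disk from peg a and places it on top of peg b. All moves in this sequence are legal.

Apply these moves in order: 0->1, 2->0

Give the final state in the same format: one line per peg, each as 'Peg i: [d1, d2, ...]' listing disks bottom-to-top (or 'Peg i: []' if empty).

Answer: Peg 0: [2]
Peg 1: [1]
Peg 2: []
Peg 3: [3]

Derivation:
After move 1 (0->1):
Peg 0: []
Peg 1: [1]
Peg 2: [2]
Peg 3: [3]

After move 2 (2->0):
Peg 0: [2]
Peg 1: [1]
Peg 2: []
Peg 3: [3]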